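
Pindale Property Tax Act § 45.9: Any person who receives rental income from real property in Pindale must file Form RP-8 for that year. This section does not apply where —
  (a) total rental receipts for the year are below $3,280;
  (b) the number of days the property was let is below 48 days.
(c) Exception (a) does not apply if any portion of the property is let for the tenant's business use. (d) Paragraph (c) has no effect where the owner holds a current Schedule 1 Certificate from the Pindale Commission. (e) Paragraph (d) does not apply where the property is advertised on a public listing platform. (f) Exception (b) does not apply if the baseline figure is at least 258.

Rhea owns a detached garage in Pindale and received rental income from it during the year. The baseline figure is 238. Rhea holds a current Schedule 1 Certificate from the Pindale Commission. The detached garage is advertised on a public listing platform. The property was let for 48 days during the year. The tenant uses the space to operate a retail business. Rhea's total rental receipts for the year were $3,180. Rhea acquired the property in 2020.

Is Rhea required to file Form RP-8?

Yes — Rhea must file Form RP-8.

Exception (a)'s conditions are all satisfied: total rental receipts for the year are $3,180, below the $3,280 limit. However, paragraphs (c)–(e) must be considered: (c) operates against (a): the space is let for business use. (d) would limit (c) — a current Schedule 1 Certificate is held — but (e) sets (d) aside: (e) operates against (d): the property is publicly advertised. (a) is therefore removed.
Exception (b) requires that the number of days the property was let is below 48 days; but the number of days the property was let is 48 days, not below 48 days, so (b) is unavailable.
No exception applies. The general rule governs.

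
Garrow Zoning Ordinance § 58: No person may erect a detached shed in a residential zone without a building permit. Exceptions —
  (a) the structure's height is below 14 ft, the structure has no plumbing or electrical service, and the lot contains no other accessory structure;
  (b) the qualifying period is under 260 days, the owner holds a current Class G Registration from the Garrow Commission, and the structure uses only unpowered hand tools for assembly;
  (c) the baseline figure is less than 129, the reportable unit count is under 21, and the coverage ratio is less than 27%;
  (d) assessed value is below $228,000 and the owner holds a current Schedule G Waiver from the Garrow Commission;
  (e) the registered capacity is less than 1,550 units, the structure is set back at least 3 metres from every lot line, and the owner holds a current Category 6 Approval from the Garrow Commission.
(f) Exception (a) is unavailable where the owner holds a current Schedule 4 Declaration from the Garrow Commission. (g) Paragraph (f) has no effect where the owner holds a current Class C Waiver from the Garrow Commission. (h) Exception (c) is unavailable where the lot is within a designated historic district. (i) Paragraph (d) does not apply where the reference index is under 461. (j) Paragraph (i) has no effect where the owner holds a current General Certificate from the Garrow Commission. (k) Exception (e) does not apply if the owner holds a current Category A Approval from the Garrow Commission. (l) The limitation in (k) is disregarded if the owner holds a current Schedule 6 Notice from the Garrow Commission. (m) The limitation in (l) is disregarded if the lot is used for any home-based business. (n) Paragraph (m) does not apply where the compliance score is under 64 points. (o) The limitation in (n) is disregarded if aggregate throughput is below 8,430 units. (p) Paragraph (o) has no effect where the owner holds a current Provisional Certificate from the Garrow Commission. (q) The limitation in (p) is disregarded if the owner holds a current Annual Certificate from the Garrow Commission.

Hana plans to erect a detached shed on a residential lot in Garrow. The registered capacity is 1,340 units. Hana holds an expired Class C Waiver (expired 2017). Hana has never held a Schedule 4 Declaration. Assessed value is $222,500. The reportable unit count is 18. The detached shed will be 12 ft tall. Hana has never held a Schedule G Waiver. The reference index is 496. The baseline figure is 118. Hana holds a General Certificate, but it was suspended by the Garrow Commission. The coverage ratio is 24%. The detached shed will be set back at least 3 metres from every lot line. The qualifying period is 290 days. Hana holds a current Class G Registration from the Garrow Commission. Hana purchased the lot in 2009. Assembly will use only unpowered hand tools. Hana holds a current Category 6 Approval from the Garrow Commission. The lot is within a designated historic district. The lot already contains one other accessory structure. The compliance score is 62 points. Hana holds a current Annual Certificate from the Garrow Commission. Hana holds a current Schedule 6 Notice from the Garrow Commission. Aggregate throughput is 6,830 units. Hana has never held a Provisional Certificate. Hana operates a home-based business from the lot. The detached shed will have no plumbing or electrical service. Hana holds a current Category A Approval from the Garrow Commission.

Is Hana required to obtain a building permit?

Yes — Hana must obtain a building permit.

Exception (a) does not apply: the lot already has another accessory structure.
Exception (b) does not apply: the qualifying period is 290 days, not under 260 days.
Exception (c) is satisfied on its face — the baseline figure is 118, less than the 129 limit; the reportable unit count is 18, under the 21 limit; the coverage ratio is 24%, less than the 27% limit. However, paragraph (h) must be considered: (h) operates against (c): the lot is in a historic district. Exception (c) does not apply.
Exception (d) does not apply: there is no Schedule G Waiver in force.
All of (e)'s requirements are met (the registered capacity is 1,340 units, less than the 1,550 units limit; the setback is at least 3 m on every side; a current Category 6 Approval is held). But applying paragraphs (k)–(q): (k) applies — a current Category A Approval is held. (l) would limit (k) — a current Schedule 6 Notice is held — but (m) sets (l) aside: (m) operates against (l): a home-based business operates on the lot. (n) would limit (m) — the compliance score is 62 points, under the 64 points limit — but (o) sets (n) aside: (o) is triggered — aggregate throughput is 6,830 units, below the 8,430 units limit. (p) is not triggered (the Provisional Certificate is not current), so (o) stands. (e) is therefore removed.
No exception is made out. Hana falls within the general rule.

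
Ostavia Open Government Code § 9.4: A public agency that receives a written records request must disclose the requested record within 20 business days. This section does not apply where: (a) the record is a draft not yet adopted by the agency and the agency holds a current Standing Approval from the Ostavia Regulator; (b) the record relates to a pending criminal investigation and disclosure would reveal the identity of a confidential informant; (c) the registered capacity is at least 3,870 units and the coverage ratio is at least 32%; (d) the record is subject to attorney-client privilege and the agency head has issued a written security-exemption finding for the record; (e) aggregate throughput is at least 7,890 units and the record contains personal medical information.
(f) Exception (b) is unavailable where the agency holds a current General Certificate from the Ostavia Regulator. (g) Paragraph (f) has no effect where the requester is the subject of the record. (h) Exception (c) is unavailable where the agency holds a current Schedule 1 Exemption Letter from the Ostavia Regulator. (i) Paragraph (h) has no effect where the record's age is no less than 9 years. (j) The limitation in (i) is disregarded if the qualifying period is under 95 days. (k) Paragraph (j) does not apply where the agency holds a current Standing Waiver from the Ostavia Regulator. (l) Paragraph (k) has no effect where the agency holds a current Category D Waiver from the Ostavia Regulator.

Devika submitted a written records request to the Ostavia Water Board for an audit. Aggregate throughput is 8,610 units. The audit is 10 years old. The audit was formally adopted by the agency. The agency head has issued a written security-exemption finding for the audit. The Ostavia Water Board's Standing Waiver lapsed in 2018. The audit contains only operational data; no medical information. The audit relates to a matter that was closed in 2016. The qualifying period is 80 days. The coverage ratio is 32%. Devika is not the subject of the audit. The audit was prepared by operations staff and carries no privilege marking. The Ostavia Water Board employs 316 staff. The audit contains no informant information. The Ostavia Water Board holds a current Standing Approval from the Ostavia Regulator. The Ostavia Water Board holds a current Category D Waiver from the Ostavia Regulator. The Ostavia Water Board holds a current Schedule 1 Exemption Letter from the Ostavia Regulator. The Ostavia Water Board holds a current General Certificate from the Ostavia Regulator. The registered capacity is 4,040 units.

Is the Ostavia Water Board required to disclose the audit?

Yes — the Ostavia Water Board must disclose the audit.

Exception (a) fails — the audit has been formally adopted.
Exception (b) fails — the audit relates to a closed matter.
Exception (c) is satisfied on its face — the registered capacity is 4,040 units, meeting the 3,870 units threshold; the coverage ratio is 32%, meeting the 32% threshold. Turning to paragraphs (h)–(l): (h) operates against (c): a current Schedule 1 Exemption Letter is held. (i) would limit (h) — the record's age is 10 years, meeting the 9 years threshold — but (j) sets (i) aside: (j) operates against (i): the qualifying period is 80 days, under the 95 days limit. (k), which would lift (j), is not engaged — there is no Standing Waiver in force. So (c) is unavailable.
Exception (d) does not apply: the audit carries no privilege marking.
Exception (e) does not apply: the audit contains only operational data.
No exception applies. The general rule governs.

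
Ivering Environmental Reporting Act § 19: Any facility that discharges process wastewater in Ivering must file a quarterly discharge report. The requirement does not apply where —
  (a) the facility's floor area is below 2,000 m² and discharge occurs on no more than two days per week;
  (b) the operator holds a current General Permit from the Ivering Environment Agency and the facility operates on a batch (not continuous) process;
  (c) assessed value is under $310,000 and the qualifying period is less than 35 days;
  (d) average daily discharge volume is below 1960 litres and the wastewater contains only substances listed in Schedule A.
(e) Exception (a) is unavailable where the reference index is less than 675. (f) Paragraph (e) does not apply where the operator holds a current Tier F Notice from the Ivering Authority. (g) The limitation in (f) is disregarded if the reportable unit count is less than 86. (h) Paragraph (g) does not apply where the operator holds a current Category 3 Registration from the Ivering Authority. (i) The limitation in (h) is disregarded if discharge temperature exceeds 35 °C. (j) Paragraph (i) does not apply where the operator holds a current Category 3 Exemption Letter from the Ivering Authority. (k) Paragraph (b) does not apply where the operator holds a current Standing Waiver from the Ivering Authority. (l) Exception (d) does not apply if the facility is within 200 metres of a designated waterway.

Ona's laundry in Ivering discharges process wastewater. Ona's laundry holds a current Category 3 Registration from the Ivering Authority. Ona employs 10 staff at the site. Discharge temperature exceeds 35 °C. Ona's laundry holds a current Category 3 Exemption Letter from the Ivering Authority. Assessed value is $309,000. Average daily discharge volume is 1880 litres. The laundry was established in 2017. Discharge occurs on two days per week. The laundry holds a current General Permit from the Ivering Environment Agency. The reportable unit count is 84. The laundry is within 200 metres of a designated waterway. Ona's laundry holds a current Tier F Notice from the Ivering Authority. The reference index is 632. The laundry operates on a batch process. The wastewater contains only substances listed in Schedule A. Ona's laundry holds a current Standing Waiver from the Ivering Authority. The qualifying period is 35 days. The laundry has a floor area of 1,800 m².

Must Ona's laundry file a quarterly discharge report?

No — exception (a) applies; Ona's laundry is not required to file a quarterly discharge report.

Exception (a) is satisfied on its face — the facility's floor area is 1,800 m², below the 2,000 m² limit; discharge occurs on no more than two days per week. Under paragraphs (e)–(j): (e) is triggered (the reference index is 632, less than the 675 limit), but yields to (f): (f) operates against (e): a current Tier F Notice is held. (g) applies (the reportable unit count is 84, less than the 86 limit), but is overridden by (h): (h) operates against (g): a current Category 3 Registration is held. (i) would limit (h) — discharge temperature exceeds 35 °C — but (j) sets (i) aside: (j) operates against (i): a current Category 3 Exemption Letter is held. (a) remains available.
Exception (b): a current General Permit is held; the facility operates on a batch process — every condition holds. Turning to paragraph (k): (k) operates against (b): a current Standing Waiver is held. Exception (b) does not apply.
Exception (c) fails — the qualifying period is 35 days, not less than 35 days.
Exception (d)'s conditions are all satisfied: average daily discharge volume is 1880 litres, below the 1960 litres limit; the wastewater is Schedule-A-only. But: (l) operates against (d): the laundry is within 200 m of a designated waterway. (d) is therefore removed.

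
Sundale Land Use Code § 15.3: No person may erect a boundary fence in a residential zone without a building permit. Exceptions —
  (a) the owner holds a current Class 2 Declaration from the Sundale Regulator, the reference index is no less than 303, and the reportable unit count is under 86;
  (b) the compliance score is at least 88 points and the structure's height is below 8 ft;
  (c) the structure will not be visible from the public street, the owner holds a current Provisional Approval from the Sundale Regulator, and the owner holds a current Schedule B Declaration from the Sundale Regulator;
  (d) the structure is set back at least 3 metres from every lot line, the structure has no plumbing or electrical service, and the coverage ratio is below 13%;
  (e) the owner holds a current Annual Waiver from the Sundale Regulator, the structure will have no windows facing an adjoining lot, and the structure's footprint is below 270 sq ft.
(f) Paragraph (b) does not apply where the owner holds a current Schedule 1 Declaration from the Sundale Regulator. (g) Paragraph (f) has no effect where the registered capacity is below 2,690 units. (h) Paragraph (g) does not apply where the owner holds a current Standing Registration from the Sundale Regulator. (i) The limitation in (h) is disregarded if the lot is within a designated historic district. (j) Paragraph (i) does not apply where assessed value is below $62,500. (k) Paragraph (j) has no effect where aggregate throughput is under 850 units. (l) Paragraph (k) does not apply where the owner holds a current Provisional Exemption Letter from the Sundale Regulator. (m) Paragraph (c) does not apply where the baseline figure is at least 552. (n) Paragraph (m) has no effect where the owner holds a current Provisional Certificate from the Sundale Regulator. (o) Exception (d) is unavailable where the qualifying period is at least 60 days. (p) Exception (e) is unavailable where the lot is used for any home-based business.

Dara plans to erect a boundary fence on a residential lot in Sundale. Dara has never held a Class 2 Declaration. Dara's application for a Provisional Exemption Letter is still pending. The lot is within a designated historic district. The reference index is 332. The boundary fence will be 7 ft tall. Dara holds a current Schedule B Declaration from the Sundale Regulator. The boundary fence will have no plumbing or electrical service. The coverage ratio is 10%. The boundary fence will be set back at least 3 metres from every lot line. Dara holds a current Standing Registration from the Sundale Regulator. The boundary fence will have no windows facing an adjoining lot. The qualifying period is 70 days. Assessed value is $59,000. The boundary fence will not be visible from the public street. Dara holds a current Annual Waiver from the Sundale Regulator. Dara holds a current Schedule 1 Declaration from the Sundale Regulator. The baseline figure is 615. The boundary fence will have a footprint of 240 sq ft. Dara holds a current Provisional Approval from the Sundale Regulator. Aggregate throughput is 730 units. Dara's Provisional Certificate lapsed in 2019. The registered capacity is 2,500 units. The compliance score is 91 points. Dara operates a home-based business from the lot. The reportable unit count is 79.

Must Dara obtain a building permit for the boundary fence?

No — exception (b) applies; Dara does not need a building permit.

Exception (a) fails — there is no Class 2 Declaration in force.
Exception (b) is satisfied on its face — the compliance score is 91 points, meeting the 88 points threshold; the structure's height is 7 ft, below the 8 ft limit. Under paragraphs (f)–(l): (f) would limit (b) — a current Schedule 1 Declaration is held — but (g) sets (f) aside: (g) is engaged — the registered capacity is 2,500 units, below the 2,690 units limit. (h) operates (a current Standing Registration is held), but yields to (i): (i) applies — the lot is in a historic district. (j) would limit (i) — assessed value is $59,000, below the $62,500 limit — but (k) sets (j) aside: (k) operates against (j): aggregate throughput is 730 units, under the 850 units limit. (l) is not engaged (no current Provisional Exemption Letter is held), so (k) stands. (b) remains available.
Exception (c)'s conditions are all satisfied: the structure will not be visible from the street; a current Provisional Approval is held; a current Schedule B Declaration is held. But applying paragraphs (m)–(n): (m) applies — the baseline figure is 615, meeting the 552 threshold. (n), which would lift (m), is inapplicable — the Provisional Certificate is not current. (c) is therefore removed.
Exception (d)'s conditions are all satisfied: the setback is at least 3 m on every side; there is no plumbing or electrical service; the coverage ratio is 10%, below the 13% limit. Turning to paragraph (o): (o) operates against (d): the qualifying period is 70 days, meeting the 60 days threshold. (d) is therefore removed.
Exception (e)'s conditions are all satisfied: a current Annual Waiver is held; no windows face an adjoining lot; the structure's footprint is 240 sq ft, below the 270 sq ft limit. However, paragraph (p) must be considered: (p) operates against (e): a home-based business operates on the lot. Exception (e) does not apply.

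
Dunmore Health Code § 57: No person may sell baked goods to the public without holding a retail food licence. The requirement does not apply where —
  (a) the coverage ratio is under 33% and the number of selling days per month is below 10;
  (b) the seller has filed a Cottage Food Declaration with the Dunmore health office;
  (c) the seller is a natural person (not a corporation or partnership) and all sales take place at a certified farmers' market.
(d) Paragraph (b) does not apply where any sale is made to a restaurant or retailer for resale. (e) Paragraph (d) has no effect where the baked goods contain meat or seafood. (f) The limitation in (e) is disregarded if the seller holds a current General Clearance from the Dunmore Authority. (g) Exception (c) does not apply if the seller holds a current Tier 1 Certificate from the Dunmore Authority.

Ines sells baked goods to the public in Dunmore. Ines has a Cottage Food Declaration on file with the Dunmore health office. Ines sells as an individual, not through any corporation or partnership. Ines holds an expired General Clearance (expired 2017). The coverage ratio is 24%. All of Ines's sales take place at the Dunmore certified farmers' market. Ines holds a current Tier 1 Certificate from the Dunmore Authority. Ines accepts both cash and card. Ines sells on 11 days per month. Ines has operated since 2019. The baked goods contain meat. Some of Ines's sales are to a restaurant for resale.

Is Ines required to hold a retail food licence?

No — exception (b) applies; Ines is not required to hold a retail food licence.

Exception (a) fails — the number of selling days per month is 11, not below 10.
All of (b)'s requirements are met (a Cottage Food Declaration is on file). Applying paragraphs (d)–(f): (d) would limit (b) — some sales are to a restaurant for resale — but (e) sets (d) aside: (e) is engaged — the baked goods contain meat. (f), which would lift (e), does not operate here — there is no General Clearance in force. So (b) applies.
Exception (c)'s conditions are all satisfied: the seller is a natural person; all sales are at a certified farmers' market. But applying paragraph (g): (g) applies — a current Tier 1 Certificate is held. Exception (c) does not apply.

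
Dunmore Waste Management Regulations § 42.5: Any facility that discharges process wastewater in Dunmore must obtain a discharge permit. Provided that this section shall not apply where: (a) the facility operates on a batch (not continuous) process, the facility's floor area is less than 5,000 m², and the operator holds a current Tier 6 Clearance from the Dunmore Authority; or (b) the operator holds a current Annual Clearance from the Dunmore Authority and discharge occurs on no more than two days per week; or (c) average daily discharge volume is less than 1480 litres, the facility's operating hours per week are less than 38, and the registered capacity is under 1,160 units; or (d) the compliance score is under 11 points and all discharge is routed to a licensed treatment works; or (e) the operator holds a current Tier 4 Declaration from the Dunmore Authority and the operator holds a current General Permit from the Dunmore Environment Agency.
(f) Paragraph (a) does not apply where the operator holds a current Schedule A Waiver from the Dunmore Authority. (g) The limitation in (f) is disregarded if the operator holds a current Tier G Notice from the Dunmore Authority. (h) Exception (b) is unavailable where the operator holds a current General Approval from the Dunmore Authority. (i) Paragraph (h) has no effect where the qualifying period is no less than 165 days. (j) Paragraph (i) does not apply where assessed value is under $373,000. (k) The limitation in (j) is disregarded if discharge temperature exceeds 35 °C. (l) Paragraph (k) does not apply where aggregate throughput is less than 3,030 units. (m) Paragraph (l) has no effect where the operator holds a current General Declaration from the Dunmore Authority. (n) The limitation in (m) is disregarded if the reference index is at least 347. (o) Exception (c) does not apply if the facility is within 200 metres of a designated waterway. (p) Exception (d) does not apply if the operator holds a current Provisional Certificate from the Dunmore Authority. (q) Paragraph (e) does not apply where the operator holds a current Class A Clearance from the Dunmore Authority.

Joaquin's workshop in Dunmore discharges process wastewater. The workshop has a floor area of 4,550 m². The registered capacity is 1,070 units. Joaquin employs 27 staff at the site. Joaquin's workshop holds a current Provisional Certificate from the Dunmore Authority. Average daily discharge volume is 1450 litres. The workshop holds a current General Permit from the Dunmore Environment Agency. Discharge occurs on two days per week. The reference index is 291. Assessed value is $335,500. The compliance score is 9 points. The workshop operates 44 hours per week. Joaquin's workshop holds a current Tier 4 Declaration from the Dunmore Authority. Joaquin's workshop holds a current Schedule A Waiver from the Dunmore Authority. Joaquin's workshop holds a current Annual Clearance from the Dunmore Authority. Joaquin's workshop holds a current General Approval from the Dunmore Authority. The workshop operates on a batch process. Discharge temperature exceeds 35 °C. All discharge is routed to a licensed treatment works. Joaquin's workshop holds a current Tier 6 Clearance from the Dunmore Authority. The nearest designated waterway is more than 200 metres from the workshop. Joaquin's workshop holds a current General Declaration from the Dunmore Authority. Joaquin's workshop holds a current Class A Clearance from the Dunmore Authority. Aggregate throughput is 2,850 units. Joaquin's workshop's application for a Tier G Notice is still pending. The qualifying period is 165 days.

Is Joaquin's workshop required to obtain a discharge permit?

Exception (a): the facility operates on a batch process; the facility's floor area is 4,550 m², less than the 5,000 m² limit; a current Tier 6 Clearance is held — every condition holds. However, paragraphs (f)–(g) must be considered: (f) applies — a current Schedule A Waiver is held. (g), which would lift (f), is inapplicable — the Tier G Notice is not current. So (a) is unavailable.
Exception (b) is satisfied on its face — a current Annual Clearance is held; discharge occurs on no more than two days per week. Considering the limiting provisions: (h) would limit (b) — a current General Approval is held — but (i) sets (h) aside: (i) is engaged — the qualifying period is 165 days, meeting the 165 days threshold. (j) applies (assessed value is $335,500, under the $373,000 limit), but is displaced by (k): (k) operates against (j): discharge temperature exceeds 35 °C. (l) is engaged (aggregate throughput is 2,850 units, less than the 3,030 units limit), but is set aside by (m): (m) operates against (l): a current General Declaration is held. (n) is inapplicable (the reference index is 291, short of 347), so (m) stands. Exception (b) stands.
Exception (c) does not apply: the facility's operating hours per week are 44, not less than 38.
Exception (d): the compliance score is 9 points, under the 11 points limit; discharge is routed to a licensed treatment works — every condition holds. However, paragraph (p) must be considered: (p) operates — a current Provisional Certificate is held. So (d) is unavailable.
Exception (e)'s conditions are all satisfied: a current Tier 4 Declaration is held; a current General Permit is held. However, paragraph (q) must be considered: (q) applies — a current Class A Clearance is held. Exception (e) does not apply.

No — exception (b) applies; Joaquin's workshop is not required to obtain a discharge permit.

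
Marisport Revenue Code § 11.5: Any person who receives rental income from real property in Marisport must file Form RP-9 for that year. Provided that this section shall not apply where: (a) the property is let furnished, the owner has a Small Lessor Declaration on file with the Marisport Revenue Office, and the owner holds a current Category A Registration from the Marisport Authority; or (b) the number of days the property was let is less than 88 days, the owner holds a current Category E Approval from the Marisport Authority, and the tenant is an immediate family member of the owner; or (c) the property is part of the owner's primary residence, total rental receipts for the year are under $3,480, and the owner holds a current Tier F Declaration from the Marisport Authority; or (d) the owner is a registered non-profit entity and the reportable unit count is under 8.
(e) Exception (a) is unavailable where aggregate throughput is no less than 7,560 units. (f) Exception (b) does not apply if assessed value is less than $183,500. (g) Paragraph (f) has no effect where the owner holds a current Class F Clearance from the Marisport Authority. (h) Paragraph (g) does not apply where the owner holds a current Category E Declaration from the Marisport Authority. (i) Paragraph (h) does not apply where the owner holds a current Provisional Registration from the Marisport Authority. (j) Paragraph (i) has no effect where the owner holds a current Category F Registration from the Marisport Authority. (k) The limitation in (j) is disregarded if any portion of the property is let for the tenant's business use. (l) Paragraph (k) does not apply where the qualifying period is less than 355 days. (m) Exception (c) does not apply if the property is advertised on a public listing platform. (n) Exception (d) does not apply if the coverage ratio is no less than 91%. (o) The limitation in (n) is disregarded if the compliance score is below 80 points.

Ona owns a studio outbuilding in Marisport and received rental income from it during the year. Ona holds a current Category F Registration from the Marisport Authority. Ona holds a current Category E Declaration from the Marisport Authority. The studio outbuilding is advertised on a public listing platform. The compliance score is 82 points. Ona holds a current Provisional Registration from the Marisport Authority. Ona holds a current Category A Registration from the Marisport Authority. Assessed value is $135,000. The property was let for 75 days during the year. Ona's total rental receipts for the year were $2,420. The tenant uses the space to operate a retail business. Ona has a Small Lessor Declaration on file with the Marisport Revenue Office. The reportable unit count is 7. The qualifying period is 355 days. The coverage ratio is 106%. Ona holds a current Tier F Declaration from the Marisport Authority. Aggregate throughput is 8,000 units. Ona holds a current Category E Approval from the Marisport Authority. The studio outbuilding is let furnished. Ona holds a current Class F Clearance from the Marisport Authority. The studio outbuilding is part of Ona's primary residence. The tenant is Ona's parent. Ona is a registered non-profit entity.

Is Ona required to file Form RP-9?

No — exception (b) applies; Ona is not required to file Form RP-9.

Exception (a) is satisfied on its face — the property is let furnished; a Small Lessor Declaration is on file; a current Category A Registration is held. Turning to paragraph (e): (e) operates against (a): aggregate throughput is 8,000 units, meeting the 7,560 units threshold. (a) is therefore removed.
All of (b)'s requirements are met (the number of days the property was let is 75 days, less than the 88 days limit; a current Category E Approval is held; the tenant is an immediate family member). Under paragraphs (f)–(l): (f) applies (assessed value is $135,000, less than the $183,500 limit), but is itself disapplied by (g): (g) operates — a current Class F Clearance is held. (h) applies (a current Category E Declaration is held), but yields to (i): (i) is engaged — a current Provisional Registration is held. (j) would limit (i) — a current Category F Registration is held — but (k) sets (j) aside: (k) operates against (j): the space is let for business use. (l), which would lift (k), does not operate here — the qualifying period is 355 days, not less than 355 days. Exception (b) stands.
All of (c)'s requirements are met (the studio outbuilding is part of the primary residence; total rental receipts for the year are $2,420, under the $3,480 limit; a current Tier F Declaration is held). However, paragraph (m) must be considered: (m) applies — the property is publicly advertised. Exception (c) does not apply.
Exception (d) is satisfied on its face — Ona is a registered non-profit; the reportable unit count is 7, under the 8 limit. But applying paragraphs (n)–(o): (n) operates against (d): the coverage ratio is 106%, meeting the 91% threshold. (o) is inapplicable (the compliance score is 82 points, not below 80 points), so (n) stands. (d) is therefore removed.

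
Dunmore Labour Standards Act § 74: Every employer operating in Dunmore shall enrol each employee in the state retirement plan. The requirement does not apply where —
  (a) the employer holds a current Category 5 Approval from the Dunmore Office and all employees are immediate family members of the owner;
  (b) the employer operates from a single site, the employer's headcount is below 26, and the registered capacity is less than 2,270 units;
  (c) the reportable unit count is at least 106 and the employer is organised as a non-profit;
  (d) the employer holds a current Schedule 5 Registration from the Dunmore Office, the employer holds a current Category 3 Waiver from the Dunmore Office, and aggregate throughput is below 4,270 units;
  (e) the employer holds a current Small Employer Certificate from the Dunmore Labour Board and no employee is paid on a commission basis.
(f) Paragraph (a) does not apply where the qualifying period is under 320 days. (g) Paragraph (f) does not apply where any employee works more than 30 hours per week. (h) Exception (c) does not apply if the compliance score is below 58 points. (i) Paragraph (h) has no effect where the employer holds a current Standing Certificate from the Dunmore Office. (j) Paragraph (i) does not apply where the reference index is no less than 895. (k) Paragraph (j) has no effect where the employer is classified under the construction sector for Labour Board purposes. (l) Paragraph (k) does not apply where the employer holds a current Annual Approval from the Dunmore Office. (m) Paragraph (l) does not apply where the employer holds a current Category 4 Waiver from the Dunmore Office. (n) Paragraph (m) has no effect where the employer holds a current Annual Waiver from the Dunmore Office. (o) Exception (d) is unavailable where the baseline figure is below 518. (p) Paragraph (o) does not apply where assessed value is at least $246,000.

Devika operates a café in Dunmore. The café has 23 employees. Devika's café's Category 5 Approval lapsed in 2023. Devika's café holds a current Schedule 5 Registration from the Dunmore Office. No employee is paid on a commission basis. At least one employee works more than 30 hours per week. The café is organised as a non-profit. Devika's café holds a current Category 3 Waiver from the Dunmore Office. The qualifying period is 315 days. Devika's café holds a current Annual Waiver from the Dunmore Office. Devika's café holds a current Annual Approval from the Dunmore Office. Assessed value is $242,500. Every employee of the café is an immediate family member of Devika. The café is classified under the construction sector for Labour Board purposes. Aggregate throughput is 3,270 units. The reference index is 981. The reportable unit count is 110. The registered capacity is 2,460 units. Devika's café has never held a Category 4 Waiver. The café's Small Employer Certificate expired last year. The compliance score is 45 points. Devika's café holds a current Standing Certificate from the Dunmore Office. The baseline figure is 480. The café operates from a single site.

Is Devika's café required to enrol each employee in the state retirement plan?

Yes — Devika's café must enrol each employee in the state retirement plan.

Exception (a) requires that the employer holds a current Category 5 Approval from the Dunmore Office; but there is no Category 5 Approval in force, so (a) is unavailable.
Exception (b) fails — the registered capacity is 2,460 units, not less than 2,270 units.
Exception (c): the reportable unit count is 110, meeting the 106 threshold; the employer is a non-profit — every condition holds. Turning to paragraphs (h)–(n): (h) is triggered — the compliance score is 45 points, below the 58 points limit. (i) would limit (h) — a current Standing Certificate is held — but (j) sets (i) aside: (j) is engaged — the reference index is 981, meeting the 895 threshold. (k) is engaged (the café is classified under the construction sector), but is displaced by (l): (l) operates — a current Annual Approval is held. (m) is not triggered (no current Category 4 Waiver is held), so (l) stands. Exception (c) does not apply.
All of (d)'s requirements are met (a current Schedule 5 Registration is held; a current Category 3 Waiver is held; aggregate throughput is 3,270 units, below the 4,270 units limit). However, paragraphs (o)–(p) must be considered: (o) is triggered — the baseline figure is 480, below the 518 limit. (p) is not engaged (assessed value is $242,500, short of $246,000), so (o) stands. (d) is therefore removed.
Exception (e) fails — the Small Employer Certificate has expired.
No exception is made out. Devika's café falls within the general rule.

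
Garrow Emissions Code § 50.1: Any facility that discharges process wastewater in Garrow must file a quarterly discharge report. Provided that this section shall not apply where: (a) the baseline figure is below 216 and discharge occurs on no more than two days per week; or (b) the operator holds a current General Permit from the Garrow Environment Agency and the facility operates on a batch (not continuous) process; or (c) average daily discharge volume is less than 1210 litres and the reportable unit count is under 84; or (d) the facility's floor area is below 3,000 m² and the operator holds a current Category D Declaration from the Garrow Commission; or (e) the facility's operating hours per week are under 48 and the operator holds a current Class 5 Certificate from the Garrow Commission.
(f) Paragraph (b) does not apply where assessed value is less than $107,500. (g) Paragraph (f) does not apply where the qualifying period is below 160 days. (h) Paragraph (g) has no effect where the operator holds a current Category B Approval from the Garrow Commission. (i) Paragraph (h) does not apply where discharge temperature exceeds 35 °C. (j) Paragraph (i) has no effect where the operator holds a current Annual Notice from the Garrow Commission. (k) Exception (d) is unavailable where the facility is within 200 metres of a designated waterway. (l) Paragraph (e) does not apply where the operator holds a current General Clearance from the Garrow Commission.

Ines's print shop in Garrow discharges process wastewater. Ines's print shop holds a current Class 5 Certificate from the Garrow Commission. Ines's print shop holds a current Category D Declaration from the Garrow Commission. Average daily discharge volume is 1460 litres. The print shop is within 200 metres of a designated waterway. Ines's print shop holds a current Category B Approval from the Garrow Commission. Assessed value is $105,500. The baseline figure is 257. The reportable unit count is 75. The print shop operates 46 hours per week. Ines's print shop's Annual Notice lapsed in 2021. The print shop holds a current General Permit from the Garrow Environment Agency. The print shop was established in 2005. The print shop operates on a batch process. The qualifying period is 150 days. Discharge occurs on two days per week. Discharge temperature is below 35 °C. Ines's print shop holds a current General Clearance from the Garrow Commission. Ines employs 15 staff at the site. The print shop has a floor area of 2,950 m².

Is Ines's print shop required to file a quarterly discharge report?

Yes — Ines's print shop must file a quarterly discharge report.

Exception (a) does not apply: the baseline figure is 257, not below 216.
Exception (b) is satisfied on its face — a current General Permit is held; the facility operates on a batch process. Turning to paragraphs (f)–(j): (f) operates against (b): assessed value is $105,500, less than the $107,500 limit. (g) would limit (f) — the qualifying period is 150 days, below the 160 days limit — but (h) sets (g) aside: (h) operates against (g): a current Category B Approval is held. (i), which would lift (h), is not triggered — discharge temperature is below 35 °C. (b) is therefore removed.
Exception (c) does not apply: average daily discharge volume is 1460 litres, not less than 1210 litres.
All of (d)'s requirements are met (the facility's floor area is 2,950 m², below the 3,000 m² limit; a current Category D Declaration is held). But applying paragraph (k): (k) operates against (d): the print shop is within 200 m of a designated waterway. So (d) is unavailable.
Exception (e)'s conditions are all satisfied: the facility's operating hours per week are 46, under the 48 limit; a current Class 5 Certificate is held. However, paragraph (l) must be considered: (l) is triggered — a current General Clearance is held. Exception (e) does not apply.
No exception applies. The general rule governs.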